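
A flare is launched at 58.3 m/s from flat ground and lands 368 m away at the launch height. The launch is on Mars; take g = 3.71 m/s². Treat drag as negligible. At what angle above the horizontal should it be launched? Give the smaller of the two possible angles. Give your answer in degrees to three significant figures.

11.8°

Level-ground range R = v₀² sin(2θ)/g ⇒ sin(2θ) = gR/v₀² = 3.71 × 368 / 58.3² = 0.4017.
2θ = 23.68° or 180° − 23.68° = 156.3°, so θ = 11.84° or 78.16°.
The smaller angle is 11.84°.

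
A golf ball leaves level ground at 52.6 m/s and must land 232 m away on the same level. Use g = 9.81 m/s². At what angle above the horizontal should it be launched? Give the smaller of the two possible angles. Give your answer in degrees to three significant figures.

R = v₀² sin 2θ / g gives sin 2θ = gR/v₀² = 9.81·232/52.6² = 0.8226.
2θ = 55.35° or 180° − 55.35° = 124.7°, so θ = 27.67° or 62.33°.
The smaller angle is 27.67°.

27.7°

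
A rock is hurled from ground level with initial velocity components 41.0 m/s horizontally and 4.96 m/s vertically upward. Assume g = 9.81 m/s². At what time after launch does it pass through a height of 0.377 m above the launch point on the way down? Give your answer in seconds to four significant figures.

0.9284 s

Require v_y0 t − ½ g t² = 0.377, i.e. 4.905 t² − 4.960 t + 0.377 = 0.
t = [4.960 ± √(4.960² − 2·9.81·0.377)] / 9.81 = (4.960 ± 4.148) / 9.81, so t = 0.08279 s or t = 0.9284 s.
The descending-branch root is 0.9284 s.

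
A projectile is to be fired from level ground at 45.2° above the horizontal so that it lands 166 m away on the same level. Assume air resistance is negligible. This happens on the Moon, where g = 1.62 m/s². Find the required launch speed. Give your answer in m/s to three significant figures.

From R = (v₀² / g) sin 2θ: v₀ = √(gR / sin 2θ).
v₀ = √(1.62 × 166 / sin 90.40°) = √(268.9 / 1.0000) = √268.93 = 16.40 m/s.

16.4 m/s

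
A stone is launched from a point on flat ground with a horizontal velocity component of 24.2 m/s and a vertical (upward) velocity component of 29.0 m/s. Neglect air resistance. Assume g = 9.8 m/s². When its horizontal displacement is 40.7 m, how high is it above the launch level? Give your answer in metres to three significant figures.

34.9 m

At x = 40.7 m, t = x/vₓ = 40.7/24.20 = 1.682 s.
Height: y = v_y0 t − ½ g t² = 29.00 × 1.682 − 4.900 × 1.682² = 48.77 − 13.86 = 34.91 m.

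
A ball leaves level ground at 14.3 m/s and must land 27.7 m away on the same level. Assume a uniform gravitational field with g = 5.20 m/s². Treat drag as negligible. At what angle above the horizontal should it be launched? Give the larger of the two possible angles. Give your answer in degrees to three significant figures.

From R = (v₀²/g) sin 2θ: sin 2θ = 5.20 × 27.7 / 204.49 = 0.7044.
2θ = 44.78° or 180° − 44.78° = 135.2°, so θ = 22.39° or 67.61°.
The larger angle is 67.61°.

67.6°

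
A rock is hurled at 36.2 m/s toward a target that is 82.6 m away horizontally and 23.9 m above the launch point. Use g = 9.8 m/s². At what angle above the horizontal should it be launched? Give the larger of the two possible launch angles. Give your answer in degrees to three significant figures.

Trajectory: y = x tanθ − g x² (1 + tan²θ)/(2v₀²). With x = 82.6, y = 23.9, v₀ = 36.2, g = 9.80:
25.51 tan²θ − 82.6 tanθ + (49.41) = 0.
tanθ = [82.6 ± √(82.6² − 4 × 25.51 × (49.41))] / (2 × 25.51) = (82.6 ± 42.20) / 51.02, giving tanθ = 0.7919 or 2.446.
θ = 38.38° or 67.76°; the larger is 67.76°.

67.8°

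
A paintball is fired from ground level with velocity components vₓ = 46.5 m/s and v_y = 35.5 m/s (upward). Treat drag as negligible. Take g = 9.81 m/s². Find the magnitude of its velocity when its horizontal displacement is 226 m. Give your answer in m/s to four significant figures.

48.07 m/s

Time to reach x = 226 m: t = x/vₓ = 226/46.50 = 4.860 s.
Vertical velocity there: v_y = v_y0 − g t = 35.50 − 9.81 × 4.860 = −12.18 m/s.
Speed: √(vₓ² + v_y²) = √(46.50² + 12.18²) = 48.07 m/s.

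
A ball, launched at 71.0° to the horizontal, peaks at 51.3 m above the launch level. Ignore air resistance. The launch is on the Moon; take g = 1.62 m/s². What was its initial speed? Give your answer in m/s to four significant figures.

13.64 m/s

At the peak v_y = 0, so v_y0 = √(2gH) = √(2 × 1.62 × 51.3) = 12.89 m/s.
v_y0 = v₀ sin θ ⇒ v₀ = 12.89 / sin 71.0° = 13.64 m/s.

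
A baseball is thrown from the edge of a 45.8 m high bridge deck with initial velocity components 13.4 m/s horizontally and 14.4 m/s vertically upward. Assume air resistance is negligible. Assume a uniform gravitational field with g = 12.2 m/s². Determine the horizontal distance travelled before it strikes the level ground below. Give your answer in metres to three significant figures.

Vertical motion (up positive, ground at y = 0): 6.100 t² − (14.40) t − 45.8 = 0, so t = (14.40 + √(14.40² + 2·12.2·45.8)) / 12.2 = (14.40 + 36.40) / 12.2 = 4.164 s.
Horizontal distance: R = vₓ t = 13.40 × 4.164 = 55.80 m.

55.8 m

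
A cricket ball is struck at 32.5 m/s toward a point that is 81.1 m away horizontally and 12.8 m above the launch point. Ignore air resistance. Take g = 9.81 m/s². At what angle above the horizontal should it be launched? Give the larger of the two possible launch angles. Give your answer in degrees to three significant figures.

Trajectory: y = x tanθ − g x² (1 + tan²θ)/(2v₀²). With x = 81.1, y = 12.8, v₀ = 32.5, g = 9.81:
30.54 tan²θ − 81.1 tanθ + (43.34) = 0.
tanθ = [81.1 ± √(81.1² − 4 × 30.54 × (43.34))] / (2 × 30.54) = (81.1 ± 35.80) / 61.09, giving tanθ = 0.7415 or 1.914.
θ = 36.56° or 62.41°; the larger is 62.41°.

62.4°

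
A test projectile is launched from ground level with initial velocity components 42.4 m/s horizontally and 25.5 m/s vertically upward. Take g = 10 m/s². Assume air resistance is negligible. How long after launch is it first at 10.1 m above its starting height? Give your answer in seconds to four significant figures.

Set y = v_y0 t − ½ g t² = 10.1: 5.000 t² − 25.50 t + 10.1 = 0.
t = [25.50 ± √(25.50² − 2·10.0·10.1)] / 10.0 = (25.50 ± 21.17) / 10.0, so t = 0.4328 s or t = 4.667 s.
The first (ascending) time is 0.4328 s.

0.4328 s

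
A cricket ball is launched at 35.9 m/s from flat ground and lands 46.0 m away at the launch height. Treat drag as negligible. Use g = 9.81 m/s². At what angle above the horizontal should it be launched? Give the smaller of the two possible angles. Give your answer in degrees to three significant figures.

10.2°

Level-ground range R = v₀² sin(2θ)/g ⇒ sin(2θ) = gR/v₀² = 9.81 × 46.0 / 35.9² = 0.3501.
2θ = 20.50° or 180° − 20.50° = 159.5°, so θ = 10.25° or 79.75°.
The smaller angle is 10.25°.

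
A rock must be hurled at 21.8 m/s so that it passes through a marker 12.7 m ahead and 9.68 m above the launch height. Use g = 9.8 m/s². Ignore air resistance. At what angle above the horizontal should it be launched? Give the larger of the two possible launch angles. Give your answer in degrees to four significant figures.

81.39°

Trajectory: y = x tanθ − g x² (1 + tan²θ)/(2v₀²). With x = 12.7, y = 9.68, v₀ = 21.8, g = 9.80:
1.663 tan²θ − 12.7 tanθ + (11.34) = 0.
tanθ = [12.7 ± √(12.7² − 4 × 1.663 × (11.34))] / (2 × 1.663) = (12.7 ± 9.265) / 3.326, giving tanθ = 1.033 or 6.604.
θ = 45.93° or 81.39°; the larger is 81.39°.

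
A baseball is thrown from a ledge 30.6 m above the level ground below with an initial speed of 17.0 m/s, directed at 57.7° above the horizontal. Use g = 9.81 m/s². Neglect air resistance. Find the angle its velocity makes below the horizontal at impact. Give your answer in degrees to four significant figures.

Horizontal component vₓ = 17.00 cos 57.7° = 9.084 m/s; vertical v_y0 = 17.00 sin 57.7° = 14.37 m/s.
The projectile lands when y = 30.6 + (14.37) t − ½·9.81·t² = 0. Positive root: t = (14.37 + √(14.37² + 2·9.81·30.6)) / 9.81 = (14.37 + 28.41) / 9.81 = 4.360 s.
At impact: v_y = v_y0 − g t = −28.41 m/s; vₓ = 9.084 m/s.
Angle below horizontal: arctan(|v_y|/vₓ) = arctan(28.41/9.084) = 72.27°.

72.27°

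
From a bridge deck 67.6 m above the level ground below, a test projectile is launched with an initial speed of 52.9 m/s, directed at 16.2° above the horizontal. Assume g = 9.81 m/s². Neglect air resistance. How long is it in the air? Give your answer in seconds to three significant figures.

vₓ = 52.90 cos 16.2° = 50.80 m/s; v_y0 = 52.90 sin 16.2° = 14.76 m/s.
The projectile lands when y = 67.6 + (14.76) t − ½·9.81·t² = 0. Positive root: t = (14.76 + √(14.76² + 2·9.81·67.6)) / 9.81 = (14.76 + 39.30) / 9.81 = 5.510 s.

5.51 s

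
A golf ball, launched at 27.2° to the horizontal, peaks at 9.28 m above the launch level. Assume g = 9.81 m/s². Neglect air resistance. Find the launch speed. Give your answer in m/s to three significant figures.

At the peak v_y = 0, so v_y0 = √(2gH) = √(2 × 9.81 × 9.28) = 13.49 m/s.
v_y0 = v₀ sin θ ⇒ v₀ = 13.49 / sin 27.2° = 29.52 m/s.

29.5 m/s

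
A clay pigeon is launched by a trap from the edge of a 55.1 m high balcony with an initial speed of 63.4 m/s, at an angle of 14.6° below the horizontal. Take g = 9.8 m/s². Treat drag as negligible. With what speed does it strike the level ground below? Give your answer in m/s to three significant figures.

71.4 m/s

Horizontal component vₓ = 63.40 cos 14.6° = 61.35 m/s; vertical v_y0 = −15.98 m/s (downward).
Vertical motion (up positive, ground at y = 0): 4.900 t² − (−15.98) t − 55.1 = 0, so t = (−15.98 + √(15.98² + 2·9.80·55.1)) / 9.80 = (−15.98 + 36.54) / 9.80 = 2.098 s.
Vertical velocity at impact: v_y = v_y0 − g t = −15.98 − 9.80 × 2.098 = −36.54 m/s.
Speed: |v| = √(vₓ² + v_y²) = √(61.35² + 36.54²) = 71.41 m/s.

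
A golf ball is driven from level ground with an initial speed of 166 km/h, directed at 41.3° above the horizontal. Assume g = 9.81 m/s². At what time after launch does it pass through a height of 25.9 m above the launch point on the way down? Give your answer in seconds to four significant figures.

Convert: 166 km/h = 166/3.6 = 46.11 m/s.
Components: vₓ = 46.11 cos 41.3° = 34.64 m/s, v_y0 = 46.11 sin 41.3° = 30.43 m/s.
Height y(t) = 30.43 t − 4.905 t² = 25.9 gives 4.905 t² − 30.43 t + 25.9 = 0.
Quadratic formula: t = (30.43 ± √418.03) / 9.81 = (30.43 ± 20.45) / 9.81 → t = 1.018 s or 5.186 s.
The descending-branch root is 5.186 s.

5.186 s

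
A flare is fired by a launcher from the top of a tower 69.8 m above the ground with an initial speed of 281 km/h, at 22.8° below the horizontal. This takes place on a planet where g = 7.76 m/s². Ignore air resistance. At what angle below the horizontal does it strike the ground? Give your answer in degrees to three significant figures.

Convert: 281 km/h = 281/3.6 = 78.06 m/s.
vₓ = 78.06 cos 22.8° = 71.96 m/s; v_y0 = −30.25 m/s (downward).
Vertical motion (up positive, ground at y = 0): 3.880 t² − (−30.25) t − 69.8 = 0, so t = (−30.25 + √(30.25² + 2·7.76·69.8)) / 7.76 = (−30.25 + 44.70) / 7.76 = 1.863 s.
At impact: v_y = v_y0 − g t = −44.70 m/s; vₓ = 71.96 m/s.
Angle below horizontal: arctan(|v_y|/vₓ) = arctan(44.70/71.96) = 31.85°.

31.8°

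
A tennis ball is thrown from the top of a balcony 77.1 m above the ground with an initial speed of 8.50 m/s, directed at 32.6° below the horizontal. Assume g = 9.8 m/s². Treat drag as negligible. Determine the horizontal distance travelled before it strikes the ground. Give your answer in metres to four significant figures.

25.26 m

Components: vₓ = 8.500 cos 32.6° = 7.161 m/s, v_y0 = −4.580 m/s (downward).
With up positive and y = 0 at the ground: y(t) = 77.1 + (−4.580) t − 4.900 t². Setting y = 0 and taking the positive root: t = [−4.580 + √(4.580² + 2·9.80·77.1)] / 9.80 = (−4.580 + 39.14) / 9.80 = 3.527 s.
Horizontal distance: R = vₓ t = 7.161 × 3.527 = 25.26 m.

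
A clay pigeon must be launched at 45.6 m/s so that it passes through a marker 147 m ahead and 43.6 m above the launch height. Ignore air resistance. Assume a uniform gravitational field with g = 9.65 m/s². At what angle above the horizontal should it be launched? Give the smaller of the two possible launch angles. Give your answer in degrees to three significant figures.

Trajectory: y = x tanθ − g x² (1 + tan²θ)/(2v₀²). With x = 147, y = 43.6, v₀ = 45.6, g = 9.65:
50.14 tan²θ − 147 tanθ + (93.74) = 0.
tanθ = [147 ± √(147² − 4 × 50.14 × (93.74))] / (2 × 50.14) = (147 ± 52.98) / 100.3, giving tanθ = 0.9375 or 1.994.
θ = 43.15° or 63.37°; the smaller is 43.15°.

43.2°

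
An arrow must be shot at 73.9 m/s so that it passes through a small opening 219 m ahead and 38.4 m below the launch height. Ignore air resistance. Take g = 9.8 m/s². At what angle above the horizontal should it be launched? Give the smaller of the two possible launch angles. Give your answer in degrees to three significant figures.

Trajectory: y = x tanθ − g x² (1 + tan²θ)/(2v₀²). With x = 219, y = −38.4, v₀ = 73.9, g = 9.80:
43.03 tan²θ − 219 tanθ + (4.632) = 0.
tanθ = [219 ± √(219² − 4 × 43.03 × (4.632))] / (2 × 43.03) = (219 ± 217.2) / 86.06, giving tanθ = 0.02124 or 5.068.
θ = 1.217° or 78.84°; the smaller is 1.217°.

1.22°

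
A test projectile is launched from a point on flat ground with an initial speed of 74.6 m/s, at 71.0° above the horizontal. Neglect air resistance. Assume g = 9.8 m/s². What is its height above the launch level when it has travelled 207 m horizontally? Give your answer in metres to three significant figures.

245 m

Resolve: vₓ = 74.60 cos 71.0° = 24.29 m/s and v_y0 = 74.60 sin 71.0° = 70.54 m/s.
Time to reach x = 207 m: t = x/vₓ = 207/24.29 = 8.523 s.
Height: y = v_y0 t − ½ g t² = 70.54 × 8.523 − 4.900 × 8.523² = 601.2 − 355.9 = 245.2 m.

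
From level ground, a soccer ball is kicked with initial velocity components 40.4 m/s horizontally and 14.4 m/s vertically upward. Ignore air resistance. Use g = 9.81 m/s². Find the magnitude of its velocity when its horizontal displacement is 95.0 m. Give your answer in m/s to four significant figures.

41.32 m/s

Time to reach x = 95.0 m: t = x/vₓ = 95.0/40.40 = 2.351 s.
Vertical velocity there: v_y = v_y0 − g t = 14.40 − 9.81 × 2.351 = −8.668 m/s.
Speed: √(vₓ² + v_y²) = √(40.40² + 8.668²) = 41.32 m/s.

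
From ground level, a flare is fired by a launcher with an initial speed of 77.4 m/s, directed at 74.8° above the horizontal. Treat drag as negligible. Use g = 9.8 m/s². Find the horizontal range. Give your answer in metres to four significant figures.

309.3 m

Components: vₓ = 77.40 cos 74.8° = 20.29 m/s, v_y0 = 77.40 sin 74.8° = 74.69 m/s.
Time aloft: T = 2 v_y0 / g = 2 × 74.69 / 9.80 = 15.24 s.
Horizontal distance R = vₓ T = 20.29 × 15.24 = 309.3 m.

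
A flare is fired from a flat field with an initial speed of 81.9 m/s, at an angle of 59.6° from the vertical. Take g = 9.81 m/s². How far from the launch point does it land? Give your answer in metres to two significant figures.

Horizontal component vₓ = 81.90 sin 59.6° = 70.64 m/s; vertical v_y0 = 81.90 cos 59.6° = 41.44 m/s.
Time aloft: T = 2 v_y0 / g = 2 × 41.44 / 9.81 = 8.449 s.
Horizontal distance R = vₓ T = 70.64 × 8.449 = 596.9 m.

600 m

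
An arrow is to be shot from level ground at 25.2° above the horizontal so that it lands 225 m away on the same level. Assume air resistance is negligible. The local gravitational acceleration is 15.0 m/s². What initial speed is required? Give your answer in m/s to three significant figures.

66.2 m/s

Level-ground range: R = v₀² sin(2θ)/g, so v₀ = √(gR / sin 2θ).
v₀ = √(15.0 × 225 / sin 50.40°) = √(3375 / 0.7705) = √4380.2 = 66.18 m/s.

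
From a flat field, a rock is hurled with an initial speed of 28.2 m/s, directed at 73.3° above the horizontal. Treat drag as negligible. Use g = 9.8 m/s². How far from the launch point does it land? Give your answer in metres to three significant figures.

vₓ = 28.20 cos 73.3° = 8.104 m/s; v_y0 = 28.20 sin 73.3° = 27.01 m/s.
Time aloft: T = 2 v_y0 / g = 2 × 27.01 / 9.80 = 5.512 s.
Horizontal distance R = vₓ T = 8.104 × 5.512 = 44.67 m.

44.7 m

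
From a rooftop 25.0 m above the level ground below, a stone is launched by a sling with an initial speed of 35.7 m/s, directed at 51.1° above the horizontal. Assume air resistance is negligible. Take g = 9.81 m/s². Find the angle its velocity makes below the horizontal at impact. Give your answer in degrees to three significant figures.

57.7°

Horizontal component vₓ = 35.70 cos 51.1° = 22.42 m/s; vertical v_y0 = 35.70 sin 51.1° = 27.78 m/s.
The projectile lands when y = 25.0 + (27.78) t − ½·9.81·t² = 0. Positive root: t = (27.78 + √(27.78² + 2·9.81·25.0)) / 9.81 = (27.78 + 35.53) / 9.81 = 6.454 s.
At impact: v_y = v_y0 − g t = −35.53 m/s; vₓ = 22.42 m/s.
Angle below horizontal: arctan(|v_y|/vₓ) = arctan(35.53/22.42) = 57.75°.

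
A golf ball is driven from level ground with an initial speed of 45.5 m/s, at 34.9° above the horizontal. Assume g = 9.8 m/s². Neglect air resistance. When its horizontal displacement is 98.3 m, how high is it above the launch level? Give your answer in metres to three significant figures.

Components: vₓ = 45.50 cos 34.9° = 37.32 m/s, v_y0 = 45.50 sin 34.9° = 26.03 m/s.
Time to reach x = 98.3 m: t = x/vₓ = 98.3/37.32 = 2.634 s.
Height: y = v_y0 t − ½ g t² = 26.03 × 2.634 − 4.900 × 2.634² = 68.58 − 34.00 = 34.57 m.

34.6 m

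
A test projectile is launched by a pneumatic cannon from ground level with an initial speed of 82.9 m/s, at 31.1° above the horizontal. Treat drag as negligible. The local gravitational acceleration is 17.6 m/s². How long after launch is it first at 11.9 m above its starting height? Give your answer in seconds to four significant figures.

vₓ = 82.90 cos 31.1° = 70.98 m/s; v_y0 = 82.90 sin 31.1° = 42.82 m/s.
Set y = v_y0 t − ½ g t² = 11.9: 8.800 t² − 42.82 t + 11.9 = 0.
t = [42.82 ± √(42.82² − 2·17.6·11.9)] / 17.6 = (42.82 ± 37.61) / 17.6, so t = 0.2959 s or t = 4.570 s.
The first (ascending) time is 0.2959 s.

0.2959 s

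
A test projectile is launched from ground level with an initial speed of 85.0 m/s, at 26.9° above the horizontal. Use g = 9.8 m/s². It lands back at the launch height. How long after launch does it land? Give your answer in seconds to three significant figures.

Horizontal component vₓ = 85.00 cos 26.9° = 75.80 m/s; vertical v_y0 = 85.00 sin 26.9° = 38.46 m/s.
Landing at launch height ⇒ T = 2 v_y0 / g = 2 × 38.46 / 9.80 = 7.848 s.

7.85 s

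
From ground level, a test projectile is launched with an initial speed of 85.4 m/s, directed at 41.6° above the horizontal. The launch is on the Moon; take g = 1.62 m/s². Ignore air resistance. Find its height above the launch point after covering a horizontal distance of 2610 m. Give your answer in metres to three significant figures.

964 m

vₓ = 85.40 cos 41.6° = 63.86 m/s; v_y0 = 85.40 sin 41.6° = 56.70 m/s.
At x = 2610 m, t = x/vₓ = 2610/63.86 = 40.87 s.
Height: y = v_y0 t − ½ g t² = 56.70 × 40.87 − 0.8100 × 40.87² = 2317 − 1353 = 964.3 m.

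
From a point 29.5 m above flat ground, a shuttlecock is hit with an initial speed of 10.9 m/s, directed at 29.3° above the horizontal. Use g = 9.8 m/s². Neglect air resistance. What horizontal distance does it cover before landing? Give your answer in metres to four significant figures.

29.06 m

Components: vₓ = 10.90 cos 29.3° = 9.506 m/s, v_y0 = 10.90 sin 29.3° = 5.334 m/s.
With up positive and y = 0 at the ground: y(t) = 29.5 + (5.334) t − 4.900 t². Setting y = 0 and taking the positive root: t = [5.334 + √(5.334² + 2·9.80·29.5)] / 9.80 = (5.334 + 24.63) / 9.80 = 3.058 s.
Horizontal distance: R = vₓ t = 9.506 × 3.058 = 29.06 m.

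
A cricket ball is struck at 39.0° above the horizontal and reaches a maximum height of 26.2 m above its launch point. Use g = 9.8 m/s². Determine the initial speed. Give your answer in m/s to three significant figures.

36.0 m/s

At the peak v_y = 0, so v_y0 = √(2gH) = √(2 × 9.80 × 26.2) = 22.66 m/s.
v_y0 = v₀ sin θ ⇒ v₀ = 22.66 / sin 39.0° = 36.01 m/s.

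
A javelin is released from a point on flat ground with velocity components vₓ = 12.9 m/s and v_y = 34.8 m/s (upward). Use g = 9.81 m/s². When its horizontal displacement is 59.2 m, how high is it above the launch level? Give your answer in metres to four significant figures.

At x = 59.2 m, t = x/vₓ = 59.2/12.90 = 4.589 s.
Height: y = v_y0 t − ½ g t² = 34.80 × 4.589 − 4.905 × 4.589² = 159.7 − 103.3 = 56.40 m.

56.40 m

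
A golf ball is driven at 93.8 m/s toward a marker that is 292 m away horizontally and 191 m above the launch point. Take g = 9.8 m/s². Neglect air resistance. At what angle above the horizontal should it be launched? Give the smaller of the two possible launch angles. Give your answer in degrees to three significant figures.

44.1°

Trajectory: y = x tanθ − g x² (1 + tan²θ)/(2v₀²). With x = 292, y = 191, v₀ = 93.8, g = 9.80:
47.48 tan²θ − 292 tanθ + (238.5) = 0.
tanθ = [292 ± √(292² − 4 × 47.48 × (238.5))] / (2 × 47.48) = (292 ± 199.9) / 94.97, giving tanθ = 0.9696 or 5.180.
θ = 44.12° or 79.07°; the smaller is 44.12°.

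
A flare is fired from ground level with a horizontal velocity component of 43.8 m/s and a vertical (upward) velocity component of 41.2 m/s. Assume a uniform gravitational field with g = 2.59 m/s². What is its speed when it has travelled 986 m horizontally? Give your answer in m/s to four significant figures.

Time to reach x = 986 m: t = x/vₓ = 986/43.80 = 22.51 s.
Vertical velocity there: v_y = v_y0 − g t = 41.20 − 2.59 × 22.51 = −17.10 m/s.
Speed: √(vₓ² + v_y²) = √(43.80² + 17.10²) = 47.02 m/s.

47.02 m/s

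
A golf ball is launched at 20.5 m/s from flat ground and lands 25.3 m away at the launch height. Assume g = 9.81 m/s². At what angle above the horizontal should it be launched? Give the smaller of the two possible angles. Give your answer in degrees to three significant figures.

From R = (v₀²/g) sin 2θ: sin 2θ = 9.81 × 25.3 / 420.25 = 0.5906.
2θ = 36.20° or 180° − 36.20° = 143.8°, so θ = 18.10° or 71.90°.
The smaller angle is 18.10°.

18.1°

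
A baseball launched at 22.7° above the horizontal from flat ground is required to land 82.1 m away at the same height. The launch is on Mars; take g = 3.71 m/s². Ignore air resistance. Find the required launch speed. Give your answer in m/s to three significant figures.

20.7 m/s

On level ground R = v₀² sin 2θ / g ⇒ v₀ = √(gR / sin 2θ).
v₀ = √(3.71 × 82.1 / sin 45.40°) = √(304.6 / 0.7120) = √427.78 = 20.68 m/s.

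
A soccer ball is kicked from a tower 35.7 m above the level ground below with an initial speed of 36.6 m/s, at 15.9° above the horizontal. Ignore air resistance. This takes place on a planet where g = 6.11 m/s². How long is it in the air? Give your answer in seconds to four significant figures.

5.433 s

Horizontal component vₓ = 36.60 cos 15.9° = 35.20 m/s; vertical v_y0 = 36.60 sin 15.9° = 10.03 m/s.
The projectile lands when y = 35.7 + (10.03) t − ½·6.11·t² = 0. Positive root: t = (10.03 + √(10.03² + 2·6.11·35.7)) / 6.11 = (10.03 + 23.17) / 6.11 = 5.433 s.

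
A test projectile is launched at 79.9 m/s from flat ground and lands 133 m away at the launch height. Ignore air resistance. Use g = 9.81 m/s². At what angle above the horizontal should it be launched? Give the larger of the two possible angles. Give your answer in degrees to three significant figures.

R = v₀² sin 2θ / g gives sin 2θ = gR/v₀² = 9.81·133/79.9² = 0.2044.
2θ = 11.79° or 180° − 11.79° = 168.2°, so θ = 5.896° or 84.10°.
The larger angle is 84.10°.

84.1°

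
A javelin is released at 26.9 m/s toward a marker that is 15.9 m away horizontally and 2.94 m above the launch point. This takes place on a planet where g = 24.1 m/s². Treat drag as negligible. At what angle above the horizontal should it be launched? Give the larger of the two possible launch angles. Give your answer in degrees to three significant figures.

72.9°

Trajectory: y = x tanθ − g x² (1 + tan²θ)/(2v₀²). With x = 15.9, y = 2.94, v₀ = 26.9, g = 24.1:
4.210 tan²θ − 15.9 tanθ + (7.150) = 0.
tanθ = [15.9 ± √(15.9² − 4 × 4.210 × (7.150))] / (2 × 4.210) = (15.9 ± 11.51) / 8.420, giving tanθ = 0.5218 or 3.255.
θ = 27.55° or 72.92°; the larger is 72.92°.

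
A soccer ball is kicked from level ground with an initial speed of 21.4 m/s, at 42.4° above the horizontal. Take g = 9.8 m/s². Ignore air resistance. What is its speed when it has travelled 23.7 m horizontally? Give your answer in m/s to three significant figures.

15.8 m/s

Components: vₓ = 21.40 cos 42.4° = 15.80 m/s, v_y0 = 21.40 sin 42.4° = 14.43 m/s.
Time to reach x = 23.7 m: t = x/vₓ = 23.7/15.80 = 1.500 s.
Vertical velocity there: v_y = v_y0 − g t = 14.43 − 9.80 × 1.500 = −0.2672 m/s.
Speed: √(vₓ² + v_y²) = √(15.80² + 0.2672²) = 15.81 m/s.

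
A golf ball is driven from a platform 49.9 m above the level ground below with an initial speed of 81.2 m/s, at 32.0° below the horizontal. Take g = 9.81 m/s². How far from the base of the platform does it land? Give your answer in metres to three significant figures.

vₓ = 81.20 cos 32.0° = 68.86 m/s; v_y0 = −43.03 m/s (downward).
Vertical motion (up positive, ground at y = 0): 4.905 t² − (−43.03) t − 49.9 = 0, so t = (−43.03 + √(43.03² + 2·9.81·49.9)) / 9.81 = (−43.03 + 53.20) / 9.81 = 1.037 s.
Horizontal distance: R = vₓ t = 68.86 × 1.037 = 71.41 m.

71.4 m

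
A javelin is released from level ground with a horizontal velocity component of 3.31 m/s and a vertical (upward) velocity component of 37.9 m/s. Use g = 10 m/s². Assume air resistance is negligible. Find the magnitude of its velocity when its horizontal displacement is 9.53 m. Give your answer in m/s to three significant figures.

At x = 9.53 m, t = x/vₓ = 9.53/3.310 = 2.879 s.
Vertical velocity there: v_y = v_y0 − g t = 37.90 − 10.0 × 2.879 = 9.108 m/s.
Speed: √(vₓ² + v_y²) = √(3.310² + 9.108²) = 9.691 m/s.

9.69 m/s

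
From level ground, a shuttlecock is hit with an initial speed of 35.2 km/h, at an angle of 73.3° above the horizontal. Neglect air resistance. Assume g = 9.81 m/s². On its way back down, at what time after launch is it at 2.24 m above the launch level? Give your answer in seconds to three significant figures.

1.63 s

Convert: 35.2 km/h = 35.2/3.6 = 9.778 m/s.
vₓ = 9.778 cos 73.3° = 2.810 m/s; v_y0 = 9.778 sin 73.3° = 9.365 m/s.
Height y(t) = 9.365 t − 4.905 t² = 2.24 gives 4.905 t² − 9.365 t + 2.24 = 0.
Quadratic formula: t = (9.365 ± √43.761) / 9.81 = (9.365 ± 6.615) / 9.81 → t = 0.2803 s or 1.629 s.
The descending-branch root is 1.629 s.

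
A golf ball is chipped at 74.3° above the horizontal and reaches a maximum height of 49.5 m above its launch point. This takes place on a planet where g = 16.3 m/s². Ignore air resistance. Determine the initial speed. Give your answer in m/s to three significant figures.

At the peak v_y = 0, so v_y0 = √(2gH) = √(2 × 16.3 × 49.5) = 40.17 m/s.
v_y0 = v₀ sin θ ⇒ v₀ = 40.17 / sin 74.3° = 41.73 m/s.

41.7 m/s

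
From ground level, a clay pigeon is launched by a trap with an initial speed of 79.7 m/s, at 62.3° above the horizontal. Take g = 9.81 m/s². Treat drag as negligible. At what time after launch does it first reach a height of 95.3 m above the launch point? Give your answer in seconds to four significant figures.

1.509 s

Horizontal component vₓ = 79.70 cos 62.3° = 37.05 m/s; vertical v_y0 = 79.70 sin 62.3° = 70.57 m/s.
Height y(t) = 70.57 t − 4.905 t² = 95.3 gives 4.905 t² − 70.57 t + 95.3 = 0.
t = [70.57 ± √(70.57² − 2·9.81·95.3)] / 9.81 = (70.57 ± 55.77) / 9.81, so t = 1.509 s or t = 12.88 s.
The first (ascending) time is 1.509 s.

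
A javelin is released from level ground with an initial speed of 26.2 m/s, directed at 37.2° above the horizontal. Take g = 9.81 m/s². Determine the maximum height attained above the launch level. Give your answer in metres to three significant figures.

Components: vₓ = 26.20 cos 37.2° = 20.87 m/s, v_y0 = 26.20 sin 37.2° = 15.84 m/s.
At the apex v_y = 0, so H = v_y0²/(2g) = 15.84²/19.62 = 12.79 m.

12.8 m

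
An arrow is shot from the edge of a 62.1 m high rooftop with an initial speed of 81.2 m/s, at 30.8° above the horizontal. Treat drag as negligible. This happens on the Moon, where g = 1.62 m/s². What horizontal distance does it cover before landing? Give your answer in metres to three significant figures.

vₓ = 81.20 cos 30.8° = 69.75 m/s; v_y0 = 81.20 sin 30.8° = 41.58 m/s.
Vertical motion (up positive, ground at y = 0): 0.8100 t² − (41.58) t − 62.1 = 0, so t = (41.58 + √(41.58² + 2·1.62·62.1)) / 1.62 = (41.58 + 43.93) / 1.62 = 52.78 s.
Horizontal distance: R = vₓ t = 69.75 × 52.78 = 3681 m.

3680 m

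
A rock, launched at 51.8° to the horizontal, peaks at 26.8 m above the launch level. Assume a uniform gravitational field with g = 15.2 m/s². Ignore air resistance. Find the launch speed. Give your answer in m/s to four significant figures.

At the peak v_y = 0, so v_y0 = √(2gH) = √(2 × 15.2 × 26.8) = 28.54 m/s.
v_y0 = v₀ sin θ ⇒ v₀ = 28.54 / sin 51.8° = 36.32 m/s.

36.32 m/s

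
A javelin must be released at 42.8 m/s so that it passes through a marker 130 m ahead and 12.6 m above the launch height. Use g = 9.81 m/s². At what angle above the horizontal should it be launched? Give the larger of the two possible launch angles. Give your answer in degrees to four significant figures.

Trajectory: y = x tanθ − g x² (1 + tan²θ)/(2v₀²). With x = 130, y = 12.6, v₀ = 42.8, g = 9.81:
45.25 tan²θ − 130 tanθ + (57.85) = 0.
tanθ = [130 ± √(130² − 4 × 45.25 × (57.85))] / (2 × 45.25) = (130 ± 80.18) / 90.50, giving tanθ = 0.5505 or 2.322.
θ = 28.83° or 66.70°; the larger is 66.70°.

66.70°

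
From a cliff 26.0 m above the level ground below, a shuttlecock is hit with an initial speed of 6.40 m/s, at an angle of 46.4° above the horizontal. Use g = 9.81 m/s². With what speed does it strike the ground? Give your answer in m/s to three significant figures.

Horizontal component vₓ = 6.400 cos 46.4° = 4.414 m/s; vertical v_y0 = 6.400 sin 46.4° = 4.635 m/s.
The projectile lands when y = 26.0 + (4.635) t − ½·9.81·t² = 0. Positive root: t = (4.635 + √(4.635² + 2·9.81·26.0)) / 9.81 = (4.635 + 23.06) / 9.81 = 2.823 s.
Vertical velocity at impact: v_y = v_y0 − g t = 4.635 − 9.81 × 2.823 = −23.06 m/s.
Speed: |v| = √(vₓ² + v_y²) = √(4.414² + 23.06²) = 23.48 m/s.

23.5 m/s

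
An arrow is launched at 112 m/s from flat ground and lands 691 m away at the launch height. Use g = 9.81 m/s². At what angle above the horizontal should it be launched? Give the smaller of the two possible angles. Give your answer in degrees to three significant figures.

R = v₀² sin 2θ / g gives sin 2θ = gR/v₀² = 9.81·691/112² = 0.5404.
2θ = 32.71° or 180° − 32.71° = 147.3°, so θ = 16.36° or 73.64°.
The smaller angle is 16.36°.

16.4°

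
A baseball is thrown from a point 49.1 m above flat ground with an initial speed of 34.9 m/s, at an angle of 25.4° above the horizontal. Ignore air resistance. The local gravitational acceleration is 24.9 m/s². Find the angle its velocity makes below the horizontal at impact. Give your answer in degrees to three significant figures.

58.6°

Components: vₓ = 34.90 cos 25.4° = 31.53 m/s, v_y0 = 34.90 sin 25.4° = 14.97 m/s.
The projectile lands when y = 49.1 + (14.97) t − ½·24.9·t² = 0. Positive root: t = (14.97 + √(14.97² + 2·24.9·49.1)) / 24.9 = (14.97 + 51.67) / 24.9 = 2.676 s.
At impact: v_y = v_y0 − g t = −51.67 m/s; vₓ = 31.53 m/s.
Angle below horizontal: arctan(|v_y|/vₓ) = arctan(51.67/31.53) = 58.61°.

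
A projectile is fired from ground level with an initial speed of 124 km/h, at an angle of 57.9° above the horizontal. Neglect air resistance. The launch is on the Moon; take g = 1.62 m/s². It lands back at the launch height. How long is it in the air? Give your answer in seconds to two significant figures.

Convert: 124 km/h = 124/3.6 = 34.44 m/s.
Components: vₓ = 34.44 cos 57.9° = 18.30 m/s, v_y0 = 34.44 sin 57.9° = 29.18 m/s.
It returns to y = 0 when t = 2 v_y0 / g = 2(29.18)/1.62 = 36.02 s.

36 s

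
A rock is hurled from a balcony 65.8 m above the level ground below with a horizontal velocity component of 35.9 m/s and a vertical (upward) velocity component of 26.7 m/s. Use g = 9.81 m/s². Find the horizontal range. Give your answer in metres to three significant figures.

262 m

Vertical motion (up positive, ground at y = 0): 4.905 t² − (26.70) t − 65.8 = 0, so t = (26.70 + √(26.70² + 2·9.81·65.8)) / 9.81 = (26.70 + 44.76) / 9.81 = 7.285 s.
Horizontal distance: R = vₓ t = 35.90 × 7.285 = 261.5 m.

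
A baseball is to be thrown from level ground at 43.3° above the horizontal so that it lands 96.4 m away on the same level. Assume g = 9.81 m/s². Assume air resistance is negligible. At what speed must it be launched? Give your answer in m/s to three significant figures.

30.8 m/s

On level ground R = v₀² sin 2θ / g ⇒ v₀ = √(gR / sin 2θ).
v₀ = √(9.81 × 96.4 / sin 86.60°) = √(945.7 / 0.9982) = √947.35 = 30.78 m/s.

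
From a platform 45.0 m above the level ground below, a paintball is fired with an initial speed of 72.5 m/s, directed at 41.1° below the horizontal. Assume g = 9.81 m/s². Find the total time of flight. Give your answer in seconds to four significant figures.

0.8669 s

Components: vₓ = 72.50 cos 41.1° = 54.63 m/s, v_y0 = −47.66 m/s (downward).
With up positive and y = 0 at the ground: y(t) = 45.0 + (−47.66) t − 4.905 t². Setting y = 0 and taking the positive root: t = [−47.66 + √(47.66² + 2·9.81·45.0)] / 9.81 = (−47.66 + 56.16) / 9.81 = 0.8669 s.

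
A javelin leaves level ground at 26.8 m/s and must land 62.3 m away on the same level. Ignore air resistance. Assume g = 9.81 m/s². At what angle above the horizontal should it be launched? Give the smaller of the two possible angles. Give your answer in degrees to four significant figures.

29.16°

From R = (v₀²/g) sin 2θ: sin 2θ = 9.81 × 62.3 / 718.24 = 0.8509.
2θ = 58.31° or 180° − 58.31° = 121.7°, so θ = 29.16° or 60.84°.
The smaller angle is 29.16°.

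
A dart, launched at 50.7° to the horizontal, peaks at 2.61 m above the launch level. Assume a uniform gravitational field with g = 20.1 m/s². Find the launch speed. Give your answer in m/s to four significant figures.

At the peak v_y = 0, so v_y0 = √(2gH) = √(2 × 20.1 × 2.61) = 10.24 m/s.
v_y0 = v₀ sin θ ⇒ v₀ = 10.24 / sin 50.7° = 13.24 m/s.

13.24 m/s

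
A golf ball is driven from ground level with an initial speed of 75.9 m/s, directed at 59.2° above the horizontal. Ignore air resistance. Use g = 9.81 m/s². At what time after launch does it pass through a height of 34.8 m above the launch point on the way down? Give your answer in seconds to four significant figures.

vₓ = 75.90 cos 59.2° = 38.86 m/s; v_y0 = 75.90 sin 59.2° = 65.20 m/s.
Require v_y0 t − ½ g t² = 34.8, i.e. 4.905 t² − 65.20 t + 34.8 = 0.
Quadratic formula: t = (65.20 ± √3567.6) / 9.81 = (65.20 ± 59.73) / 9.81 → t = 0.5571 s or 12.73 s.
The descending-branch root is 12.73 s.

12.73 s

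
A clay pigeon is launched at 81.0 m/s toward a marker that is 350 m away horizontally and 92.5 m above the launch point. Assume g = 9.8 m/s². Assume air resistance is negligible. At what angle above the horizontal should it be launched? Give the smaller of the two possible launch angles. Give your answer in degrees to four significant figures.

Trajectory: y = x tanθ − g x² (1 + tan²θ)/(2v₀²). With x = 350, y = 92.5, v₀ = 81.0, g = 9.80:
91.49 tan²θ − 350 tanθ + (184.0) = 0.
tanθ = [350 ± √(350² − 4 × 91.49 × (184.0))] / (2 × 91.49) = (350 ± 234.9) / 183.0, giving tanθ = 0.6291 or 3.197.
θ = 32.18° or 72.63°; the smaller is 32.18°.

32.18°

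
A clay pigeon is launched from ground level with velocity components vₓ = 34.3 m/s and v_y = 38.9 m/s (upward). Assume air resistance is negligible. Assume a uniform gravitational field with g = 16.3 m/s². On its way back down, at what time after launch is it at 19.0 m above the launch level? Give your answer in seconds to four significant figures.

4.221 s

Height y(t) = 38.90 t − 8.150 t² = 19.0 gives 8.150 t² − 38.90 t + 19.0 = 0.
Quadratic formula: t = (38.90 ± √893.81) / 16.3 = (38.90 ± 29.90) / 16.3 → t = 0.5524 s or 4.221 s.
The descending-branch root is 4.221 s.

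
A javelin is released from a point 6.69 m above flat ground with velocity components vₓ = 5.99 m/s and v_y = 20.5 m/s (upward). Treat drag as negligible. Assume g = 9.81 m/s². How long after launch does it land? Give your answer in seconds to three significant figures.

Vertical motion (up positive, ground at y = 0): 4.905 t² − (20.50) t − 6.69 = 0, so t = (20.50 + √(20.50² + 2·9.81·6.69)) / 9.81 = (20.50 + 23.48) / 9.81 = 4.484 s.

4.48 s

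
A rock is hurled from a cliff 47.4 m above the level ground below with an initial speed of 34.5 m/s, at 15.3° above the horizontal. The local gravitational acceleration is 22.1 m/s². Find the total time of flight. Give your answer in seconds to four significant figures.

2.524 s

Resolve: vₓ = 34.50 cos 15.3° = 33.28 m/s and v_y0 = 34.50 sin 15.3° = 9.104 m/s.
The projectile lands when y = 47.4 + (9.104) t − ½·22.1·t² = 0. Positive root: t = (9.104 + √(9.104² + 2·22.1·47.4)) / 22.1 = (9.104 + 46.67) / 22.1 = 2.524 s.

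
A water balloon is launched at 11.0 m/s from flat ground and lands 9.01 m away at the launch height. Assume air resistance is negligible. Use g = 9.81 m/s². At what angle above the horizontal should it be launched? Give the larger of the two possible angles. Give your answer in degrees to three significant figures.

66.5°

From R = (v₀²/g) sin 2θ: sin 2θ = 9.81 × 9.01 / 121.00 = 0.7305.
2θ = 46.93° or 180° − 46.93° = 133.1°, so θ = 23.46° or 66.54°.
The larger angle is 66.54°.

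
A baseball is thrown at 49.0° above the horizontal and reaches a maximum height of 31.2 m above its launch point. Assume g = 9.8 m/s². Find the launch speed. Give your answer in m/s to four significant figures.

32.77 m/s

At the peak v_y = 0, so v_y0 = √(2gH) = √(2 × 9.80 × 31.2) = 24.73 m/s.
v_y0 = v₀ sin θ ⇒ v₀ = 24.73 / sin 49.0° = 32.77 m/s.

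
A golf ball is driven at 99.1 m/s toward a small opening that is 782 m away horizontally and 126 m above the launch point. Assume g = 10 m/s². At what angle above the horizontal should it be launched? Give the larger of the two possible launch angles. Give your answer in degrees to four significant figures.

Trajectory: y = x tanθ − g x² (1 + tan²θ)/(2v₀²). With x = 782, y = 126, v₀ = 99.1, g = 10.0:
311.3 tan²θ − 782 tanθ + (437.3) = 0.
tanθ = [782 ± √(782² − 4 × 311.3 × (437.3))] / (2 × 311.3) = (782 ± 258.6) / 622.7, giving tanθ = 0.8406 or 1.671.
θ = 40.05° or 59.10°; the larger is 59.10°.

59.10°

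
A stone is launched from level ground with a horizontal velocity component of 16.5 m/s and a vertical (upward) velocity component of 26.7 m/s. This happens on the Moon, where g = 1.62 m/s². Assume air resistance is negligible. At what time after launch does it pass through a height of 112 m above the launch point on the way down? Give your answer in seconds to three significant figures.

Height y(t) = 26.70 t − 0.8100 t² = 112 gives 0.8100 t² − 26.70 t + 112 = 0.
t = [26.70 ± √(26.70² − 2·1.62·112)] / 1.62 = (26.70 ± 18.71) / 1.62, so t = 4.933 s or t = 28.03 s.
The descending-branch root is 28.03 s.

28.0 s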